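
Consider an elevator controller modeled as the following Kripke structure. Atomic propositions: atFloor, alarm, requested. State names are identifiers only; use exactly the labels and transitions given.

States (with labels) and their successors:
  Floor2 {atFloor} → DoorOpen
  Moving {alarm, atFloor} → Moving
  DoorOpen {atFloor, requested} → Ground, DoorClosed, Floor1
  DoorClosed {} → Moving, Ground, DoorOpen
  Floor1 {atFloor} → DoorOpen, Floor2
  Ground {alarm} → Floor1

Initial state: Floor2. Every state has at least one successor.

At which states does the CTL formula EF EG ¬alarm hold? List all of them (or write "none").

States satisfying EG ¬alarm: {Floor2, DoorOpen, DoorClosed, Floor1}.
States satisfying EF EG ¬alarm: {Floor2, DoorOpen, DoorClosed, Floor1, Ground}.

{Floor2, DoorOpen, DoorClosed, Floor1, Ground}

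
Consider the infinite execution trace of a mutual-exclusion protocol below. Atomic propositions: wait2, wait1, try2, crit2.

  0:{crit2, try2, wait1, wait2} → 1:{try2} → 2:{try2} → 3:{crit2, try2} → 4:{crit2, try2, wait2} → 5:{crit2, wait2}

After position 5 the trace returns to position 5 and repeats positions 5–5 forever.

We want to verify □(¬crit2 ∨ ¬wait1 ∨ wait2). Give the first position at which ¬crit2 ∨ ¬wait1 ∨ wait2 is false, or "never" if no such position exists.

never

¬crit2 ∨ ¬wait1 ∨ wait2 holds at every position 0..5, and those are all the positions the trace ever visits, so the invariant □(¬crit2 ∨ ¬wait1 ∨ wait2) is never violated.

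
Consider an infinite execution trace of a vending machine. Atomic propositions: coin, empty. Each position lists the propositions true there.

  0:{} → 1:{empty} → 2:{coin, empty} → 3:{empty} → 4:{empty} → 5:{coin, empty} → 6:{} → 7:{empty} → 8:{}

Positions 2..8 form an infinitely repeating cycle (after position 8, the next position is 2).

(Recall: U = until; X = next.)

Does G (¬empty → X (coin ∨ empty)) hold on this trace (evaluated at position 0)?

Holds

¬empty → X (coin ∨ empty) holds at every position 0..8, and those are all positions ever visited, so G (¬empty → X (coin ∨ empty)) holds.
Positions where ¬empty holds: 0, 6, 8.
Check X (coin ∨ empty) at each: 0→ok, 6→ok, 8→ok.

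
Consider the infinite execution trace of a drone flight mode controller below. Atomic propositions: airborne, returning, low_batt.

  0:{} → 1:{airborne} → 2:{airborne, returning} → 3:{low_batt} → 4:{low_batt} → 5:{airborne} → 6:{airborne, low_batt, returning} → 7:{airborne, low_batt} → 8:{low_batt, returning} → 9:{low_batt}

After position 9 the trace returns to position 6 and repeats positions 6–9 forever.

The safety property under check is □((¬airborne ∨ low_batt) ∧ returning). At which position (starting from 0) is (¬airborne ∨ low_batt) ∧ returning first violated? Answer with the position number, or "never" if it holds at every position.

At position 0 the labels are {}, so (¬airborne ∨ low_batt) ∧ returning is false there. This is the first violation.

0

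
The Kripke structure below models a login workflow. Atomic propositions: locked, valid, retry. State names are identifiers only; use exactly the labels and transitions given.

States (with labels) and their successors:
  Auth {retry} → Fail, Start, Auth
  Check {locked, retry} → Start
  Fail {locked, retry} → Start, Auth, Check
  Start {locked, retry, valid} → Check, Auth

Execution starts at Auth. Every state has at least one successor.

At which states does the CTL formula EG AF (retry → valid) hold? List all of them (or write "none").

States satisfying AF (retry → valid): {Check, Start}.
States satisfying EG AF (retry → valid): {Check, Start}.

{Check, Start}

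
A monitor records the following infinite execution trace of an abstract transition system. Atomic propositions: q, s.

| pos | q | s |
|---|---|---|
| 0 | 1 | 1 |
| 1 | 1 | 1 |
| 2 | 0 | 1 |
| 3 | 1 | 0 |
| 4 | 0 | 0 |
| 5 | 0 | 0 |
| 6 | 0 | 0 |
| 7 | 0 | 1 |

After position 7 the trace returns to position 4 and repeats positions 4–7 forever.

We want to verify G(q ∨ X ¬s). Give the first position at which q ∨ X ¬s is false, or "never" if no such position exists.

6

Check q ∨ X ¬s at each position in order: 0 ✓, 1 ✓, 2 ✓, 3 ✓, 4 ✓, 5 ✓.
At position 6 the labels are {} and the next position 7 has {s}, so q ∨ X ¬s is false there. This is the first violation.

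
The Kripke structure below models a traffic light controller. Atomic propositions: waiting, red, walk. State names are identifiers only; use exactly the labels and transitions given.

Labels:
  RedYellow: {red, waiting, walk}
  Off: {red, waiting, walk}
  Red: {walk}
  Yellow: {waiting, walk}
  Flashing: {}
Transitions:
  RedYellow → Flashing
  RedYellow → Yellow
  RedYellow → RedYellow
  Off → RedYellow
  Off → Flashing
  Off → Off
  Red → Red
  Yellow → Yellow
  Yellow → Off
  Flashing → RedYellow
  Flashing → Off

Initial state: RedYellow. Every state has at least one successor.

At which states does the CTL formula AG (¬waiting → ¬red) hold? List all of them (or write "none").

States satisfying ¬waiting → ¬red: {RedYellow, Off, Red, Yellow, Flashing}.
States satisfying AG (¬waiting → ¬red): {RedYellow, Off, Red, Yellow, Flashing}.

{RedYellow, Off, Red, Yellow, Flashing}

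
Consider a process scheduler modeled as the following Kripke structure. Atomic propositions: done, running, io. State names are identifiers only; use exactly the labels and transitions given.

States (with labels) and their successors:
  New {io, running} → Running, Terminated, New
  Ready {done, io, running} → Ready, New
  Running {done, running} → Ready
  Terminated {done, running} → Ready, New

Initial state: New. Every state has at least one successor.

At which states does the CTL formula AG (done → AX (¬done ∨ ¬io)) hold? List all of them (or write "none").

none

States satisfying done → AX (¬done ∨ ¬io): {New}.
States satisfying AG (done → AX (¬done ∨ ¬io)): ∅.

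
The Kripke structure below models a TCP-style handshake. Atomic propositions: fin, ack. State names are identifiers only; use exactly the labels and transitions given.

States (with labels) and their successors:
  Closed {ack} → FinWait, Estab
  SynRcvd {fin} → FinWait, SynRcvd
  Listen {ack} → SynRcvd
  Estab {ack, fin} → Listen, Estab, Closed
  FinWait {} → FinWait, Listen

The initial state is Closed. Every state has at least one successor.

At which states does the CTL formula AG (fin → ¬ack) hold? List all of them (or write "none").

{SynRcvd, Listen, FinWait}

States satisfying fin → ¬ack: {Closed, SynRcvd, Listen, FinWait}.
States satisfying AG (fin → ¬ack): {SynRcvd, Listen, FinWait}.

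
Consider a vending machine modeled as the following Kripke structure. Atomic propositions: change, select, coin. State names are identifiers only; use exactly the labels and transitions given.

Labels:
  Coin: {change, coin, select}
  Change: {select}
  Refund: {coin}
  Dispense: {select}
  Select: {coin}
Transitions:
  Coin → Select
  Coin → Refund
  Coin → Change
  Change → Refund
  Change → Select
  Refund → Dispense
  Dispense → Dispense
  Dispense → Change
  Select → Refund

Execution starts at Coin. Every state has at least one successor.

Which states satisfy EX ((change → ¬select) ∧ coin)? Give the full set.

{Coin, Change, Select}

States satisfying (change → ¬select) ∧ coin: {Refund, Select}.
States satisfying EX ((change → ¬select) ∧ coin): {Coin, Change, Select}.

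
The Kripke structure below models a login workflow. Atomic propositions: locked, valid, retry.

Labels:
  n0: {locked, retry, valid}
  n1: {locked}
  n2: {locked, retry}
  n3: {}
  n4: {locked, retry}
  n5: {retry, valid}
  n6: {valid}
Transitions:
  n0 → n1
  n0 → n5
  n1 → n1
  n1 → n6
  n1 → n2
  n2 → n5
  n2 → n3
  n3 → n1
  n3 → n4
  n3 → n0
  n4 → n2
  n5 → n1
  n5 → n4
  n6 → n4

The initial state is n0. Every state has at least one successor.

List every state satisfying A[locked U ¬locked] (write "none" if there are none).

{n2, n3, n4, n5, n6}

States satisfying locked: {n0, n1, n2, n4}.
States satisfying ¬locked: {n3, n5, n6}.
States satisfying A[locked U ¬locked]: {n2, n3, n4, n5, n6}.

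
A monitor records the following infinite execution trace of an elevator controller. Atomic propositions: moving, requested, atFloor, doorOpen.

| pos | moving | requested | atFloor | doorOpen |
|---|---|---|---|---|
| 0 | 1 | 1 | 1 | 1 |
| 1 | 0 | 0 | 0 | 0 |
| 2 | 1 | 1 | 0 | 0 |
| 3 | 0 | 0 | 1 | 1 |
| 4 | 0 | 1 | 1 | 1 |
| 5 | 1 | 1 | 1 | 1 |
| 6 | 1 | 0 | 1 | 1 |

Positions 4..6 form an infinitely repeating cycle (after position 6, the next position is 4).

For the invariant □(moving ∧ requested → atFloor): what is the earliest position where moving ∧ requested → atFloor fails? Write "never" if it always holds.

2

Check moving ∧ requested → atFloor at each position in order: 0 ✓, 1 ✓.
At position 2 the labels are {moving, requested}, so moving ∧ requested → atFloor is false there. This is the first violation.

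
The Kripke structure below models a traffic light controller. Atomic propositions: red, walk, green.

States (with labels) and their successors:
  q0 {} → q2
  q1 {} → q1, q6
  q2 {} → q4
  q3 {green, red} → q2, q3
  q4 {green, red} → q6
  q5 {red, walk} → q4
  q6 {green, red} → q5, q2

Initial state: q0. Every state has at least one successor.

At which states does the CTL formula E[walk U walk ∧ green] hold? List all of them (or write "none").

none

States satisfying walk: {q5}.
States satisfying walk ∧ green: ∅.
States satisfying E[walk U walk ∧ green]: ∅.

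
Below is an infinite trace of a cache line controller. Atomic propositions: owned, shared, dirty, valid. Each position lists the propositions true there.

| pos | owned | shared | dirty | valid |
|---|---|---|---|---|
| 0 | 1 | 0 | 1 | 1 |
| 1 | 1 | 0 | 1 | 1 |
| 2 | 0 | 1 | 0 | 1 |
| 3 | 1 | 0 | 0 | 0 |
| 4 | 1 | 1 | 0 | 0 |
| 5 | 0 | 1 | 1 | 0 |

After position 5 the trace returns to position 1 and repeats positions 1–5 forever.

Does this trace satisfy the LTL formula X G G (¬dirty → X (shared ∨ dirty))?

The position after 0 is 1; G G (¬dirty → X (shared ∨ dirty)) is false there.

No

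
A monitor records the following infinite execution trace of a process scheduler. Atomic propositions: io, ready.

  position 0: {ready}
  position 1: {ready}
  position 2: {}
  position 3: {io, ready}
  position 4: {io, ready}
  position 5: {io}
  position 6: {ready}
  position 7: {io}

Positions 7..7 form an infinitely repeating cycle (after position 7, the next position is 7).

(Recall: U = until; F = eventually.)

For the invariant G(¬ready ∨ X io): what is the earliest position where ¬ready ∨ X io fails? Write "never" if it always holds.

At position 0 the labels are {ready} and the next position 1 has {ready}, so ¬ready ∨ X io is false there. This is the first violation.

0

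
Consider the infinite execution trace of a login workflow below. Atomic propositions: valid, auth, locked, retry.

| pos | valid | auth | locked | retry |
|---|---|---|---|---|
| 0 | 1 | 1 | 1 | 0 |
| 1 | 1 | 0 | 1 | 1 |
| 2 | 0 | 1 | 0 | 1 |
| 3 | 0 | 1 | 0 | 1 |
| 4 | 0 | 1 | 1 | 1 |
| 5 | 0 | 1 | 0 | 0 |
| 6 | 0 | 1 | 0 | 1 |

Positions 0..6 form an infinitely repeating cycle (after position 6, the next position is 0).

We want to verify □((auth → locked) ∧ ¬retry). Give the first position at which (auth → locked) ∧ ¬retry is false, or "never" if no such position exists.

1

Check (auth → locked) ∧ ¬retry at each position in order: 0 ✓.
At position 1 the labels are {locked, retry, valid}, so (auth → locked) ∧ ¬retry is false there. This is the first violation.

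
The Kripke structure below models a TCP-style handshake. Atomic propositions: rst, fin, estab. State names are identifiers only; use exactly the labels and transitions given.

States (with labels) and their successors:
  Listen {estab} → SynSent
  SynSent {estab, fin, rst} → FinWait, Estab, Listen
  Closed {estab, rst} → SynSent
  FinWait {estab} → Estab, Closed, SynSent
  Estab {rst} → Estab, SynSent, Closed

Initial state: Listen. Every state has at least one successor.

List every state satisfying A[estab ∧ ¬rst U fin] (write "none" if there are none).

States satisfying estab ∧ ¬rst: {Listen, FinWait}.
States satisfying fin: {SynSent}.
States satisfying A[estab ∧ ¬rst U fin]: {Listen, SynSent}.

{Listen, SynSent}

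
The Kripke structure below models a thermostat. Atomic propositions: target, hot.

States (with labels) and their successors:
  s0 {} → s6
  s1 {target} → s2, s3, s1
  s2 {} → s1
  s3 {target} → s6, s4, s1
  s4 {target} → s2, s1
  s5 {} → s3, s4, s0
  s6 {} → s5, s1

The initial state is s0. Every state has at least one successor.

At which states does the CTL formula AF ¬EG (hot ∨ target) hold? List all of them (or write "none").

{s0, s2, s5, s6}

States satisfying ¬EG (hot ∨ target): {s0, s2, s5, s6}.
States satisfying AF ¬EG (hot ∨ target): {s0, s2, s5, s6}.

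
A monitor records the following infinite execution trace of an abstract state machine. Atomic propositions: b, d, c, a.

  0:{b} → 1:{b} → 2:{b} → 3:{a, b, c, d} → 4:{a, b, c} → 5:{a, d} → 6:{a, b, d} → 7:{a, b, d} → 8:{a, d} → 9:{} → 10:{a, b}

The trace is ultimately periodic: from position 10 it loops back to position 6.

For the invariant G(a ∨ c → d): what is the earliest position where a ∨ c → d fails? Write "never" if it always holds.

Check a ∨ c → d at each position in order: 0 ✓, 1 ✓, 2 ✓, 3 ✓.
At position 4 the labels are {a, b, c}, so a ∨ c → d is false there. This is the first violation.

4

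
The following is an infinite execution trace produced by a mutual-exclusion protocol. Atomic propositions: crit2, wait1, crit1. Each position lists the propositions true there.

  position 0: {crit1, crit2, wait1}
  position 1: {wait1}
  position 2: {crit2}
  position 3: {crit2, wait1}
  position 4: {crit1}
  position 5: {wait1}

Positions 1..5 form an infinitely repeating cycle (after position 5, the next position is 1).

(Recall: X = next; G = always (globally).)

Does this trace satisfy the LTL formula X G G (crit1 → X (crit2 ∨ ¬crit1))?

The position after 0 is 1; G G (crit1 → X (crit2 ∨ ¬crit1)) is true there.

Satisfied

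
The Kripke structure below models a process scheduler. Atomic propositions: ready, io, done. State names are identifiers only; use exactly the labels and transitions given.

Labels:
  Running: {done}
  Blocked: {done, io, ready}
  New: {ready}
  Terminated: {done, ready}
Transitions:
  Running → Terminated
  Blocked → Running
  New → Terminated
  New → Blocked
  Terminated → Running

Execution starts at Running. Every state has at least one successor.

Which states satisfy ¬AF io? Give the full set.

{Running, New, Terminated}

States satisfying io: {Blocked}.
States satisfying AF io: {Blocked}.
States satisfying ¬AF io: {Running, New, Terminated}.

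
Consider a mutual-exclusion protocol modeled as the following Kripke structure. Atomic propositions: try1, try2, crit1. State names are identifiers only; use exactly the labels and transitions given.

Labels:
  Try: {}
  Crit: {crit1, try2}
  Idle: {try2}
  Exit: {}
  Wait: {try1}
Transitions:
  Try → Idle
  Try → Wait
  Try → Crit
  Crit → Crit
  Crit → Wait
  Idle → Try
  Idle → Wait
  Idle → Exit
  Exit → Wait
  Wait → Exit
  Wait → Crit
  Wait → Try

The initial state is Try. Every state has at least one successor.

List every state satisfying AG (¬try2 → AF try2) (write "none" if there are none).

none

States satisfying ¬try2 → AF try2: {Crit, Idle}.
States satisfying AG (¬try2 → AF try2): ∅.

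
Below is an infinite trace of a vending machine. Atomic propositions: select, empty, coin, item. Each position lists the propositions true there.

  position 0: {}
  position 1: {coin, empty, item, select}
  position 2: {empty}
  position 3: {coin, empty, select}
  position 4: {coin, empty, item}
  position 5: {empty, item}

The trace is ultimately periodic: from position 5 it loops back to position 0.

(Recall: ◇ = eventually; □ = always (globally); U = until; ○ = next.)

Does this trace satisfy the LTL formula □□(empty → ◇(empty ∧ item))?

□(empty → ◇(empty ∧ item)) holds at every position 0..5, and those are all positions ever visited, so □□(empty → ◇(empty ∧ item)) holds.

Holds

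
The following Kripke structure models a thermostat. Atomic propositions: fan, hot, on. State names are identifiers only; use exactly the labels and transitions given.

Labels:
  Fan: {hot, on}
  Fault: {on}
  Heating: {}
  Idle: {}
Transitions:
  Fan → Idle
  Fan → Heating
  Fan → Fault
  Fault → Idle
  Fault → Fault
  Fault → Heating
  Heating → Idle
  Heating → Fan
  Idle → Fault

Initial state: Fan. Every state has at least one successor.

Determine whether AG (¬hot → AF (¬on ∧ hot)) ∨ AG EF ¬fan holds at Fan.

States satisfying ¬hot → AF (¬on ∧ hot): {Fan}.
States satisfying AG (¬hot → AF (¬on ∧ hot)): ∅.
States satisfying EF ¬fan: {Fan, Fault, Heating, Idle}.
States satisfying AG EF ¬fan: {Fan, Fault, Heating, Idle}.
States satisfying AG (¬hot → AF (¬on ∧ hot)) ∨ AG EF ¬fan: {Fan, Fault, Heating, Idle}.
Fan ∈ Sat(AG (¬hot → AF (¬on ∧ hot)) ∨ AG EF ¬fan).

Yes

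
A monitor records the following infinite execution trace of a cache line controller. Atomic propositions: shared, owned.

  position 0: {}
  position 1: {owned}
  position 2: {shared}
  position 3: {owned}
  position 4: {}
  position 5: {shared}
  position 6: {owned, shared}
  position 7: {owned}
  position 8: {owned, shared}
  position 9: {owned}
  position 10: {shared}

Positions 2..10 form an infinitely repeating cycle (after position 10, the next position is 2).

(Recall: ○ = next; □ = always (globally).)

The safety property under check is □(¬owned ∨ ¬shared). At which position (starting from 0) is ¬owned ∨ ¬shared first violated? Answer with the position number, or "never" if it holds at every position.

Check ¬owned ∨ ¬shared at each position in order: 0 ✓, 1 ✓, 2 ✓, 3 ✓, 4 ✓, 5 ✓.
At position 6 the labels are {owned, shared}, so ¬owned ∨ ¬shared is false there. This is the first violation.

6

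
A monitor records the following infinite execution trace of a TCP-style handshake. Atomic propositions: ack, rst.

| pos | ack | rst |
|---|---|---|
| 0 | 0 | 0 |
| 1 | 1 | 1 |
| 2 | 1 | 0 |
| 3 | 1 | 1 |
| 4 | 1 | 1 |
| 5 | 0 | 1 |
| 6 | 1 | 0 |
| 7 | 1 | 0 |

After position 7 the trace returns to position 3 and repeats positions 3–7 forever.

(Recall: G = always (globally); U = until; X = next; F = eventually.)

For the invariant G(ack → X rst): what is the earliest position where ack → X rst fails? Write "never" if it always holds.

Check ack → X rst at each position in order: 0 ✓.
At position 1 the labels are {ack, rst} and the next position 2 has {ack}, so ack → X rst is false there. This is the first violation.

1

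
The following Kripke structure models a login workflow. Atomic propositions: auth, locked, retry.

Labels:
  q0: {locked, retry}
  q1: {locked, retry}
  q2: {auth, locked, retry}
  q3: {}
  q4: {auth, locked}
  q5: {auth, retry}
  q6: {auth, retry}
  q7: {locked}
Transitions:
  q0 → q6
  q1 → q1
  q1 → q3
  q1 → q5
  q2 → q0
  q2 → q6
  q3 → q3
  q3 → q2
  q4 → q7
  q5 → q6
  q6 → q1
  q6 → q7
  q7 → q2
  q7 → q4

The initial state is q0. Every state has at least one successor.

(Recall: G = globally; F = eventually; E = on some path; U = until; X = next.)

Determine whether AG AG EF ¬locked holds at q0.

States satisfying AG EF ¬locked: {q0, q1, q2, q3, q4, q5, q6, q7}.
States satisfying AG AG EF ¬locked: {q0, q1, q2, q3, q4, q5, q6, q7}.
Every state reachable from q0 satisfies AG EF ¬locked.
q0 ∈ Sat(AG AG EF ¬locked).

Holds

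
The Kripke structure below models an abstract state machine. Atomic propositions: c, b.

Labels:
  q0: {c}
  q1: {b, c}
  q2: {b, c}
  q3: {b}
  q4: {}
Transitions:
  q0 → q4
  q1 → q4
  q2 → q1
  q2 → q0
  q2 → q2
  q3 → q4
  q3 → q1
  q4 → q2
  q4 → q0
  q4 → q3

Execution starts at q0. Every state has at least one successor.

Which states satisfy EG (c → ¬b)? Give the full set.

{q0, q3, q4}

States satisfying c → ¬b: {q0, q3, q4}.
States satisfying EG (c → ¬b): {q0, q3, q4}.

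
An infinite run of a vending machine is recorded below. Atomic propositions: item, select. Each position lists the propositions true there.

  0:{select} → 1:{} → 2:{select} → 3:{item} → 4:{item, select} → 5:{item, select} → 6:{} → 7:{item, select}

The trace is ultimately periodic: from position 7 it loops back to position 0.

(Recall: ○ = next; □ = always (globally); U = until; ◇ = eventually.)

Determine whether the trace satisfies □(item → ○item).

Does not hold

item → ○item must hold at every position from 0 onward. It fails at position 5, so □(item → ○item) is false.
Positions where item holds: 3, 4, 5, 7.
Check ○item at each: 3→ok, 4→ok, 5→fails, 7→fails.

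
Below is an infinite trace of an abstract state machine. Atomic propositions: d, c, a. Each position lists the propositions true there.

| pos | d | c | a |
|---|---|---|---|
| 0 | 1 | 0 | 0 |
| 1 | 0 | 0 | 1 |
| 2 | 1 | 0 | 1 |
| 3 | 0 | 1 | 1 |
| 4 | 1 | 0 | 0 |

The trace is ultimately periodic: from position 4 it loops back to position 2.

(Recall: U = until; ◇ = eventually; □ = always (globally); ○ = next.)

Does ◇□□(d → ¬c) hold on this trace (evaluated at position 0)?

Satisfied

□□(d → ¬c) holds at position 0, which is reachable from 0, so ◇□□(d → ¬c) holds.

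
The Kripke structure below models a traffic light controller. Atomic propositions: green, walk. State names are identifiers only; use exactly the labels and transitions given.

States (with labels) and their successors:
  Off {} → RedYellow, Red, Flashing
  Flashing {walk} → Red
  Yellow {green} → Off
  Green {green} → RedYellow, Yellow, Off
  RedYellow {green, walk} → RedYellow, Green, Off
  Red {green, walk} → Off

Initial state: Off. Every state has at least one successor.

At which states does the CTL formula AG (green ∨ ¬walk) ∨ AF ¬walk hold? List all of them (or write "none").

States satisfying green ∨ ¬walk: {Off, Yellow, Green, RedYellow, Red}.
States satisfying AG (green ∨ ¬walk): ∅.
States satisfying ¬walk: {Off, Yellow, Green}.
States satisfying AF ¬walk: {Off, Flashing, Yellow, Green, Red}.
States satisfying AG (green ∨ ¬walk) ∨ AF ¬walk: {Off, Flashing, Yellow, Green, Red}.

{Off, Flashing, Yellow, Green, Red}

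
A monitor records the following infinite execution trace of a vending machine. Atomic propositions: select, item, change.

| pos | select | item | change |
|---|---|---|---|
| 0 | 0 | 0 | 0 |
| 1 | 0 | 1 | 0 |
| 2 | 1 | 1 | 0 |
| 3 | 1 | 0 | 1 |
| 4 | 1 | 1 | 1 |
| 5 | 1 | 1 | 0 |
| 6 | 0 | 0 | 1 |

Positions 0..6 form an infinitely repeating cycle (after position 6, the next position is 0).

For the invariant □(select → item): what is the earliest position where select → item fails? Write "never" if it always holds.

3

Check select → item at each position in order: 0 ✓, 1 ✓, 2 ✓.
At position 3 the labels are {change, select}, so select → item is false there. This is the first violation.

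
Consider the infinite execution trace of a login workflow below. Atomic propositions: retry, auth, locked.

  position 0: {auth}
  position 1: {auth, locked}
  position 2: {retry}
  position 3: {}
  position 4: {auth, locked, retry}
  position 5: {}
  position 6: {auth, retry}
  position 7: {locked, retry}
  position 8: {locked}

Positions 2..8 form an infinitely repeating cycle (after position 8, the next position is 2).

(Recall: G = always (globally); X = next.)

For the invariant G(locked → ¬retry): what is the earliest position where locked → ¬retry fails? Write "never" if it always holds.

Check locked → ¬retry at each position in order: 0 ✓, 1 ✓, 2 ✓, 3 ✓.
At position 4 the labels are {auth, locked, retry}, so locked → ¬retry is false there. This is the first violation.

4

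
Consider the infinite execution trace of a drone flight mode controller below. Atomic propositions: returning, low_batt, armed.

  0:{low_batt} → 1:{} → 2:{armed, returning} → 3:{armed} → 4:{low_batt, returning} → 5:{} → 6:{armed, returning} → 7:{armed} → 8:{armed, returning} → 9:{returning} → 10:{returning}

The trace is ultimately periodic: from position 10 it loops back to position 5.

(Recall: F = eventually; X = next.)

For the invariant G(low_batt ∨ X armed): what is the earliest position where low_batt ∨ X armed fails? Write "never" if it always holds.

3

Check low_batt ∨ X armed at each position in order: 0 ✓, 1 ✓, 2 ✓.
At position 3 the labels are {armed} and the next position 4 has {low_batt, returning}, so low_batt ∨ X armed is false there. This is the first violation.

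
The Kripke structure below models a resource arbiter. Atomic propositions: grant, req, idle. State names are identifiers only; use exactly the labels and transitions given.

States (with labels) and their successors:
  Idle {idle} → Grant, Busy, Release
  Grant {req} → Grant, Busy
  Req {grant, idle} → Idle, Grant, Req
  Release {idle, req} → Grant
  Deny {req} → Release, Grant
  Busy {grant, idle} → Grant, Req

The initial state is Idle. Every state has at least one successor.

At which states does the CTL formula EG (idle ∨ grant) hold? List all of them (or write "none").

{Idle, Req, Busy}

States satisfying idle ∨ grant: {Idle, Req, Release, Busy}.
States satisfying EG (idle ∨ grant): {Idle, Req, Busy}.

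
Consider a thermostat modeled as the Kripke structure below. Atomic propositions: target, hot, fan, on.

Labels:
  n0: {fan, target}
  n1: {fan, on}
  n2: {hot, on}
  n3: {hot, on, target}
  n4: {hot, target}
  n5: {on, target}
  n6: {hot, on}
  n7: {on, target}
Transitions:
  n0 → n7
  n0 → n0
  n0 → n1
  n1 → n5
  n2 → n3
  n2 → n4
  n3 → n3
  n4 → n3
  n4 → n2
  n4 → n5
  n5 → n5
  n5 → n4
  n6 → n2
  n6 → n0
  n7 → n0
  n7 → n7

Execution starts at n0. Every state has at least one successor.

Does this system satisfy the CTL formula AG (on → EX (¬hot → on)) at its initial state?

Yes

States satisfying on → EX (¬hot → on): {n0, n1, n2, n3, n4, n5, n6, n7}.
States satisfying AG (on → EX (¬hot → on)): {n0, n1, n2, n3, n4, n5, n6, n7}.
Every state reachable from n0 satisfies on → EX (¬hot → on).
n0 ∈ Sat(AG (on → EX (¬hot → on))).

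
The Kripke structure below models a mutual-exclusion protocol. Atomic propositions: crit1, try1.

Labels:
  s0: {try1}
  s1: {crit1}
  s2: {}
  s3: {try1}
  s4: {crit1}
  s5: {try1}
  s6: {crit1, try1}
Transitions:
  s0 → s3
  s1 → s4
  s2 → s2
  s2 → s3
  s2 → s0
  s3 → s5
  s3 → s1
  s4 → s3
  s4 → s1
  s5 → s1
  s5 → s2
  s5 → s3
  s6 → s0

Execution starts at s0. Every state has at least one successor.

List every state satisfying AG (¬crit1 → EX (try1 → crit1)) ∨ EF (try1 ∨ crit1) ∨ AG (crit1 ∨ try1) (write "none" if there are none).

{s0, s1, s2, s3, s4, s5, s6}

States satisfying ¬crit1 → EX (try1 → crit1): {s1, s2, s3, s4, s5, s6}.
States satisfying AG (¬crit1 → EX (try1 → crit1)): ∅.
States satisfying try1 ∨ crit1: {s0, s1, s3, s4, s5, s6}.
States satisfying EF (try1 ∨ crit1): {s0, s1, s2, s3, s4, s5, s6}.
States satisfying crit1 ∨ try1: {s0, s1, s3, s4, s5, s6}.
States satisfying AG (crit1 ∨ try1): ∅.
States satisfying EF (try1 ∨ crit1) ∨ AG (crit1 ∨ try1): {s0, s1, s2, s3, s4, s5, s6}.
States satisfying AG (¬crit1 → EX (try1 → crit1)) ∨ EF (try1 ∨ crit1) ∨ AG (crit1 ∨ try1): {s0, s1, s2, s3, s4, s5, s6}.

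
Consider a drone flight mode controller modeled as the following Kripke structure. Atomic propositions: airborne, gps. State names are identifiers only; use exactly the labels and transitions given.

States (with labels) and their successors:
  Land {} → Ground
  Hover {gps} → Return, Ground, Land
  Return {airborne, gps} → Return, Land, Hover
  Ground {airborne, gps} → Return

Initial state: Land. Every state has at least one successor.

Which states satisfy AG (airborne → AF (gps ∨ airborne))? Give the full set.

States satisfying airborne → AF (gps ∨ airborne): {Land, Hover, Return, Ground}.
States satisfying AG (airborne → AF (gps ∨ airborne)): {Land, Hover, Return, Ground}.

{Land, Hover, Return, Ground}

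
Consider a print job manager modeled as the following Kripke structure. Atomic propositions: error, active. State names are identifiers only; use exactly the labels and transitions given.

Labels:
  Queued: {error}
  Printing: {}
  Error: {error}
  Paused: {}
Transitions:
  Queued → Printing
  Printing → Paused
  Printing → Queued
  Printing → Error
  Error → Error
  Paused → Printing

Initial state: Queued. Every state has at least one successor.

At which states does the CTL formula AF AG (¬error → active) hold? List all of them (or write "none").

{Error}

States satisfying AG (¬error → active): {Error}.
States satisfying AF AG (¬error → active): {Error}.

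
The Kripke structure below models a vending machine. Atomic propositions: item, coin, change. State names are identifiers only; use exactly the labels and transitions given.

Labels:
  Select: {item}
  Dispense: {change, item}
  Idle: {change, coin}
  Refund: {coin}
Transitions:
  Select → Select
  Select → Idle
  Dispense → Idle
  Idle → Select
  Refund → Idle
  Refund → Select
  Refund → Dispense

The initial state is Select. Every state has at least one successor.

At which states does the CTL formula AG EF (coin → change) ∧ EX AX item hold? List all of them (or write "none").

States satisfying EF (coin → change): {Select, Dispense, Idle, Refund}.
States satisfying AG EF (coin → change): {Select, Dispense, Idle, Refund}.
States satisfying AX item: {Idle}.
States satisfying EX AX item: {Select, Dispense, Refund}.
States satisfying AG EF (coin → change) ∧ EX AX item: {Select, Dispense, Refund}.

{Select, Dispense, Refund}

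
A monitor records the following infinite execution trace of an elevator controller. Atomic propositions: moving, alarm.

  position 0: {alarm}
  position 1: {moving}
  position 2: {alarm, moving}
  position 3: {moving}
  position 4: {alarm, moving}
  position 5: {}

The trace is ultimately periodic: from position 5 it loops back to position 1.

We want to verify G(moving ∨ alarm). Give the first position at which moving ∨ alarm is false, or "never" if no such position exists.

Check moving ∨ alarm at each position in order: 0 ✓, 1 ✓, 2 ✓, 3 ✓, 4 ✓.
At position 5 the labels are {}, so moving ∨ alarm is false there. This is the first violation.

5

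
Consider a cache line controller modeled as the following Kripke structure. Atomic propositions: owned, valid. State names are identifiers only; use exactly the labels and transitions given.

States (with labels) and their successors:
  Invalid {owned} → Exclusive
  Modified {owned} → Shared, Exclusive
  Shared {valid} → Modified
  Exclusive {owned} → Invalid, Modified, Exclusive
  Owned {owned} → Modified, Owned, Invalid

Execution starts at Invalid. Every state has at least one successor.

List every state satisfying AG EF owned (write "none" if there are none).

{Invalid, Modified, Shared, Exclusive, Owned}

States satisfying EF owned: {Invalid, Modified, Shared, Exclusive, Owned}.
States satisfying AG EF owned: {Invalid, Modified, Shared, Exclusive, Owned}.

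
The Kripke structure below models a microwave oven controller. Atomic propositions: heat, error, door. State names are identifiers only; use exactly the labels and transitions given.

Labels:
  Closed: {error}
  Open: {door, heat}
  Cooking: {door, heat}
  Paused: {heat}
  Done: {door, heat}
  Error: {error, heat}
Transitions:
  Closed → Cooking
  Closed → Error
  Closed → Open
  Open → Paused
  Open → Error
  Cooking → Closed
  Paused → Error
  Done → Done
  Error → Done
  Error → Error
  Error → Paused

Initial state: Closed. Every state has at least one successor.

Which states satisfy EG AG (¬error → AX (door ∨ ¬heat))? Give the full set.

{Done}

States satisfying AG (¬error → AX (door ∨ ¬heat)): {Done}.
States satisfying EG AG (¬error → AX (door ∨ ¬heat)): {Done}.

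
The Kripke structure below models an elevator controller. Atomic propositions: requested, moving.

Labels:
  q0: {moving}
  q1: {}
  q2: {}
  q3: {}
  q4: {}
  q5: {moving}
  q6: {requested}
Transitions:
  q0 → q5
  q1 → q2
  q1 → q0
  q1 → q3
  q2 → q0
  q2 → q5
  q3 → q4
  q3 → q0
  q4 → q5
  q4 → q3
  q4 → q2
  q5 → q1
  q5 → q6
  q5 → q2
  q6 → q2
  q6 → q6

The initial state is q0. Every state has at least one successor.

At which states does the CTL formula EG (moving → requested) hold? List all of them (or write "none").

{q1, q3, q4, q6}

States satisfying moving → requested: {q1, q2, q3, q4, q6}.
States satisfying EG (moving → requested): {q1, q3, q4, q6}.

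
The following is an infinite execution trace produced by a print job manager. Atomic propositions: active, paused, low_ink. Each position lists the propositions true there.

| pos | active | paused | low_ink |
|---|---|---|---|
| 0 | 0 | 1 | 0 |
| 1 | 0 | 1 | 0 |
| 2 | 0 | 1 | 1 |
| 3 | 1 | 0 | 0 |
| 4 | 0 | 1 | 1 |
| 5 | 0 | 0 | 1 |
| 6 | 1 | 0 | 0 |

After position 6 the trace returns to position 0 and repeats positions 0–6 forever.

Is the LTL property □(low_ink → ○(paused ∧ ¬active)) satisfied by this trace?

low_ink → ○(paused ∧ ¬active) must hold at every position from 0 onward. It fails at position 2, so □(low_ink → ○(paused ∧ ¬active)) is false.
Positions where low_ink holds: 2, 4, 5.
Check ○(paused ∧ ¬active) at each: 2→fails, 4→fails, 5→fails.

No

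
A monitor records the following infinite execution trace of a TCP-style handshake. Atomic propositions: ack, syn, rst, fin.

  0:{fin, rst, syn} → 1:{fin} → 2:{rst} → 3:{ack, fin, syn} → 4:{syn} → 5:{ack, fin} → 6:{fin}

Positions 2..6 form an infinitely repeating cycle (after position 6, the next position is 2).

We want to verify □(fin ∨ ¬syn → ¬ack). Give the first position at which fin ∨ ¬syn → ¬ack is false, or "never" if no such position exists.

Check fin ∨ ¬syn → ¬ack at each position in order: 0 ✓, 1 ✓, 2 ✓.
At position 3 the labels are {ack, fin, syn}, so fin ∨ ¬syn → ¬ack is false there. This is the first violation.

3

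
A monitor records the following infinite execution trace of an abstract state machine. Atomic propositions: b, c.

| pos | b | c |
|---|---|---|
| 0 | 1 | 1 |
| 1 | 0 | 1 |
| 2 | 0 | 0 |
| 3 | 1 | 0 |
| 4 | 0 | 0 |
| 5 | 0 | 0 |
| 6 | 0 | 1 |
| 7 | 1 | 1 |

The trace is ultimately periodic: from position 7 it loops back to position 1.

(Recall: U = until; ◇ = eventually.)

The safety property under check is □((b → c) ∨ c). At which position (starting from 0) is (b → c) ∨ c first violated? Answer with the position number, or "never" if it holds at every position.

3

Check (b → c) ∨ c at each position in order: 0 ✓, 1 ✓, 2 ✓.
At position 3 the labels are {b}, so (b → c) ∨ c is false there. This is the first violation.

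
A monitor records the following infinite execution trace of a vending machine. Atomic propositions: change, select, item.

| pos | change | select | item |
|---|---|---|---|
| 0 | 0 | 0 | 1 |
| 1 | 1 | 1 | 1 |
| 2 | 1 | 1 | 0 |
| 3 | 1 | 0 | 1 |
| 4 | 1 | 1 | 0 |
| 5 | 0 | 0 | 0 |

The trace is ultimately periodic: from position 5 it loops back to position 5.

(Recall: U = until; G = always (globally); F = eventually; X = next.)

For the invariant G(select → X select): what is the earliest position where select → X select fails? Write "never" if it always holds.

2

Check select → X select at each position in order: 0 ✓, 1 ✓.
At position 2 the labels are {change, select} and the next position 3 has {change, item}, so select → X select is false there. This is the first violation.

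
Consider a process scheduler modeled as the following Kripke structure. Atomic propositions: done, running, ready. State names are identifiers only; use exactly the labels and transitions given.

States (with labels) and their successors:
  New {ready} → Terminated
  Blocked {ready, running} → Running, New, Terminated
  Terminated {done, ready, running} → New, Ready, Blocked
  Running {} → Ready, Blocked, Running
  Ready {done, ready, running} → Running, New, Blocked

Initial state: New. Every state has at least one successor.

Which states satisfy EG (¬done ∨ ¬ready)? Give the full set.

States satisfying ¬done ∨ ¬ready: {New, Blocked, Running}.
States satisfying EG (¬done ∨ ¬ready): {Blocked, Running}.

{Blocked, Running}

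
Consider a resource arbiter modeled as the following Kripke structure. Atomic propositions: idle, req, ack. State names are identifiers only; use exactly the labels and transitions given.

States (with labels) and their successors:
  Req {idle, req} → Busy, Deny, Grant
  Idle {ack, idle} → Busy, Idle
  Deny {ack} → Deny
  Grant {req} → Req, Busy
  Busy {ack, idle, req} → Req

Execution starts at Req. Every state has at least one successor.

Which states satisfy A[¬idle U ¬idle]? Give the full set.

{Deny, Grant}

States satisfying ¬idle: {Deny, Grant}.
States satisfying A[¬idle U ¬idle]: {Deny, Grant}.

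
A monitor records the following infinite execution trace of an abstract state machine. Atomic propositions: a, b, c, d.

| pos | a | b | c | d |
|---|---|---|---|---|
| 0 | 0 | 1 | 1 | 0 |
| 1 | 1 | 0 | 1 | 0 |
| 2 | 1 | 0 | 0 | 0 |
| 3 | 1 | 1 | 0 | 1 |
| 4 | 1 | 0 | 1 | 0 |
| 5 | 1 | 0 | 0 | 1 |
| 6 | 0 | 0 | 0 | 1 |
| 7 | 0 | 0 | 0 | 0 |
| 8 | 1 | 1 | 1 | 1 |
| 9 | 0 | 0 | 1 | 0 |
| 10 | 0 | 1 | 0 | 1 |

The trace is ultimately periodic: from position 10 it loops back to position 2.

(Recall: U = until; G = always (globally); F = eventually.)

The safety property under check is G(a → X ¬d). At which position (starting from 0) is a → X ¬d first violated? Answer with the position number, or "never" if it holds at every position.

2

Check a → X ¬d at each position in order: 0 ✓, 1 ✓.
At position 2 the labels are {a} and the next position 3 has {a, b, d}, so a → X ¬d is false there. This is the first violation.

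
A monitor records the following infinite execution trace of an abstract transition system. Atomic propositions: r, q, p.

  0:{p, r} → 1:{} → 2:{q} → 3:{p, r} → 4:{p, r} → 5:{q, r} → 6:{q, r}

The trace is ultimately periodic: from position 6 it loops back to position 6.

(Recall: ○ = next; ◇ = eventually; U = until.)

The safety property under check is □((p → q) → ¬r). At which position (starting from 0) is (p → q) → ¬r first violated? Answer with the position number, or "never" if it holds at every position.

5

Check (p → q) → ¬r at each position in order: 0 ✓, 1 ✓, 2 ✓, 3 ✓, 4 ✓.
At position 5 the labels are {q, r}, so (p → q) → ¬r is false there. This is the first violation.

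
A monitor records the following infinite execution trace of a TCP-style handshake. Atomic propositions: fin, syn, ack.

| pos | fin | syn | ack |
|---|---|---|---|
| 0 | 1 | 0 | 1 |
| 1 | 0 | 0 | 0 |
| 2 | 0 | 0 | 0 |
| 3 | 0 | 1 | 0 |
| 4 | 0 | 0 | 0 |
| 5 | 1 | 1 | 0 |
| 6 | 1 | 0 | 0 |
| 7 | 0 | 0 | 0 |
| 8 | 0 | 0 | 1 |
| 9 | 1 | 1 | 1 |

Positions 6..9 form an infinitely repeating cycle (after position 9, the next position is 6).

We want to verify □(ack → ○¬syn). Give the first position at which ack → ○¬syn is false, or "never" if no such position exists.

8

Check ack → ○¬syn at each position in order: 0 ✓, 1 ✓, 2 ✓, 3 ✓, 4 ✓, 5 ✓, 6 ✓, 7 ✓.
At position 8 the labels are {ack} and the next position 9 has {ack, fin, syn}, so ack → ○¬syn is false there. This is the first violation.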